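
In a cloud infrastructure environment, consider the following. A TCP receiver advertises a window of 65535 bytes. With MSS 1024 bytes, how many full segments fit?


Given: RWND = 65535 bytes, MSS = 1024 bytes
Full segments = floor(RWND / MSS)
Full segments = floor(65535 / 1024)
Full segments = floor(63.999) = 63

63


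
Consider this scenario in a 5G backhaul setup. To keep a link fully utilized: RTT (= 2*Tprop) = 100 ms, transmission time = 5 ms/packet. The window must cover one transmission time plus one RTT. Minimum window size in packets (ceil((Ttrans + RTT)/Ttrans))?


Given: Ttrans = 5 ms, RTT = 100 ms (= 2 * Tprop, Tprop = 50 ms)
Time until first ACK returns = Ttrans + RTT = 5 + 100 = 105 ms
Need W * Ttrans >= Ttrans + RTT  ->  W >= (Ttrans + RTT) / Ttrans
(Ttrans + RTT) / Ttrans = 105 / 5 = 21
W_min = ceil(21) = 21

21


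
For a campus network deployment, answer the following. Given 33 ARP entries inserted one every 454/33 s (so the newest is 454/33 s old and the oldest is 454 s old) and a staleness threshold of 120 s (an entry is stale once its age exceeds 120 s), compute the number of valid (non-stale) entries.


Ages are k * 454/33 s for k = 1..33 (spacing = 13.7576 s).
Entry k is valid iff k * 454/33 <= 120 iff k <= 33 * 120 / 454 = 8.7225
n_valid = floor(8.7225) = 8
(n_stale = 33 - 8 = 25)

8


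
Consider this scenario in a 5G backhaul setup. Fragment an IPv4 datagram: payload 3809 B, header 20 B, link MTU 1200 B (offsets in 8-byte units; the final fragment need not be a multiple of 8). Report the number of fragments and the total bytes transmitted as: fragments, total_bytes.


Max data per non-final fragment = floor((MTU - header)/8)*8 = floor((1200 - 20)/8)*8 = floor(1180/8)*8 = 1176 B
Final fragment needs no 8-byte alignment: it can carry up to MTU - header = 1180 B
Non-final fragments needed = ceil((payload - 1180) / 1176) = ceil(2629/1176) = ceil(2.2355) = 3
Number of fragments = 3 + 1 = 4
Fragment sizes (data): 3 * 1176 B + 281 B (last, 281 <= 1180 OK)
Total bytes sent = payload + n_frags * header = 3809 + 4*20 = 3809 + 80 = 3889 B

4, 3889


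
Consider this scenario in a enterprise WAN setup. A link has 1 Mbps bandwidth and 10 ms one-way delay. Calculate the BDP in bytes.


Given: bandwidth = 1 Mbps, delay = 10 ms
BDP in bits = 1 * 10^6 * 10 / 1000
BDP in bits = 10000
BDP in bytes = 10000 / 8 = 1250

1250


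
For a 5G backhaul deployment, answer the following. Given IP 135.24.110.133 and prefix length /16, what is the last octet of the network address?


Given: IP = 135.24.110.133, prefix = /16
Subnet mask = 255.255.0.0
Last octet of IP: 133
Last octet of mask: 0
Network last octet = 133 AND 0 = 0

0


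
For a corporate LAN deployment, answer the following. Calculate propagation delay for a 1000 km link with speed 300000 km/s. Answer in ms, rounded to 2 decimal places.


Given: distance = 1000 km, speed = 300000 km/s
Delay = distance / speed = 1000 / 300000 seconds
Delay in ms = 1000 * 1000 / 300000
Delay = 3.3333 ms
Rounded to 2 dp = 3.33 ms

3.33


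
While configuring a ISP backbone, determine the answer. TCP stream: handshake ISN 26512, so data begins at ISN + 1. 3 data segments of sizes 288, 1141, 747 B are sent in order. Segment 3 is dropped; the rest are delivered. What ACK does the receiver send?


SYN uses sequence number 26512; first data byte = ISN + 1 = 26513.
Segment 1: SEQ = 26513, len = 288 B, covers [26513, 26800]
Segment 2: SEQ = 26801, len = 1141 B, covers [26801, 27941]
Segment 3: SEQ = 27942, len = 747 B, covers [27942, 28688] [LOST]
In-order data received: bytes [26513, 27941] (segments 1..2).
Segment 3 missing -> gap begins at byte 27942.
Cumulative ACK = next expected in-order byte = 26513 + 288 + 1141 = 27942

27942


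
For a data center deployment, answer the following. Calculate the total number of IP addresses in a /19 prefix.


Given: CIDR prefix /19
Host bits = 32 - 19 = 13
Total addresses = 2^13 = 8192

8192


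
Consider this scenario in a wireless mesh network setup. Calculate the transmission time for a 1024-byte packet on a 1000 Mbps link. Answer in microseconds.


Given: packet = 1024 bytes, bandwidth = 1000 Mbps
Packet in bits = 1024 * 8 = 8192 bits
Bandwidth = 1000 * 10^6 = 1000000000 bps
Time = 8192 / 1000000000 seconds
Time in us = 8192 * 10^6 / 1000000000 = 8.192

8.192


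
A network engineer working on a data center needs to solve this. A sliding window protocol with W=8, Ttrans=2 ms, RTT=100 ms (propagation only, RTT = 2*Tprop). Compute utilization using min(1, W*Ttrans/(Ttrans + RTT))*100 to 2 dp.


Given: W = 8, Ttrans = 2 ms, RTT = 100 ms (= 2 * Tprop, Tprop = 50 ms)
Cycle time = Ttrans + RTT = 2 + 100 = 102 ms (first packet sent until its ACK returns)
W * Ttrans = 8 * 2 = 16 ms of sending per cycle
W * Ttrans / (Ttrans + RTT) = 16 / 102 = 0.156863
U = min(1, 0.156863) = 0.156863
U% = 15.69%

15.69


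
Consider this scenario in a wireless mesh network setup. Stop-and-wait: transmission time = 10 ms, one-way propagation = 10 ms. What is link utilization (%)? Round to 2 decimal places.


Given: Ttrans = 10 ms, Tprop = 10 ms
RTT = 2 * Tprop = 2 * 10 = 20 ms
U = Ttrans / (Ttrans + RTT)
U = 10 / (10 + 20)
U = 10 / 30 = 0.333333
U% = 33.33%

33.33


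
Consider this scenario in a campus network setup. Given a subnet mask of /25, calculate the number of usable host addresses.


Given: subnet mask /25
Host bits = 32 - 25 = 7
Total addresses = 2^7 = 128
Usable hosts = 128 - 2 (network + broadcast) = 126

126


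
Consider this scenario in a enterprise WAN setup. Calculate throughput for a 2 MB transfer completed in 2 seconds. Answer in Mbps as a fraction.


Given: file = 2 MB, time = 2 s
File in Mb = 2 * 8 = 16 Mb
Throughput = 16 / 2 Mbps
Throughput = 8 Mbps

8


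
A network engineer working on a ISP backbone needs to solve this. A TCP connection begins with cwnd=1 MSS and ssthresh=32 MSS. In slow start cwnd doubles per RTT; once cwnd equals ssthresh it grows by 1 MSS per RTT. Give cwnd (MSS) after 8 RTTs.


RTT 0: cwnd = 1 MSS (initial)
RTT 1: cwnd = 2 MSS (slow start, doubled)
RTT 2: cwnd = 4 MSS (slow start, doubled)
RTT 3: cwnd = 8 MSS (slow start, doubled)
RTT 4: cwnd = 16 MSS (slow start, doubled)
RTT 5: cwnd = 32 MSS (slow start, doubled)
RTT 6: cwnd = 33 MSS (congestion avoidance, +1)
RTT 7: cwnd = 34 MSS (congestion avoidance, +1)
RTT 8: cwnd = 35 MSS (congestion avoidance, +1)

35


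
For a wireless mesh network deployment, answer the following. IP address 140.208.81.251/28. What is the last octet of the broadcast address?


Given: IP = 140.208.81.251, prefix = /28
Host bits = 32 - 28 = 4
Network last octet = 251 AND mask = 240
Host part size = 2^4 - 1 = 15
Broadcast last octet = 240 OR 15 = 255

255


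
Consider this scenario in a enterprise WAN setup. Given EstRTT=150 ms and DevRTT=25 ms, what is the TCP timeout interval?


Given: EstRTT = 150 ms, DevRTT = 25 ms
Timeout = EstRTT + 4 * DevRTT
4 * DevRTT = 4 * 25 = 100
Timeout = 150 + 100 = 250 ms

250


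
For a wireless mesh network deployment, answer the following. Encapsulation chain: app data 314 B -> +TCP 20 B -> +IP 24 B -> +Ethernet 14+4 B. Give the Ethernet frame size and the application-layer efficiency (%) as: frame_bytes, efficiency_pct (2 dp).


TCP segment = 314 + 20 = 334 B
IP packet = 334 + 24 = 358 B
Ethernet frame = 358 + 14 + 4 = 376 B
Efficiency = app / frame = 314 / 376 = 0.835106 = 83.5106% -> 83.51% (2 dp)

376, 83.51


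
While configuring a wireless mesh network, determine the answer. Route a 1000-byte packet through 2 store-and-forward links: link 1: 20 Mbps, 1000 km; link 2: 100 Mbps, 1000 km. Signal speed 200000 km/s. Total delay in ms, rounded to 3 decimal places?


Packet = 1000 bytes = 8000 bits. Store-and-forward: sum (t_trans + t_prop) per link.
Link 1: t_trans = 8000/(20*10^6) s = 0.4000 ms; t_prop = 1000/200000 s = 5.0000 ms; subtotal = 5.4000 ms
Link 2: t_trans = 8000/(100*10^6) s = 0.0800 ms; t_prop = 1000/200000 s = 5.0000 ms; subtotal = 5.0800 ms
End-to-end = 5.4000 + 5.0800 = 10.4800 ms -> 10.480 ms (3 dp)

10.480


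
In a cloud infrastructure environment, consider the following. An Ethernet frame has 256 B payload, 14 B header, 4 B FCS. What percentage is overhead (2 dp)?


Given: payload = 256 B, header = 14 B, trailer = 4 B
Overhead bytes = header + trailer = 14 + 4 = 18
Total frame = payload + overhead = 256 + 18 = 274
Overhead % = 18 / 274 * 100 = 6.5693% -> 6.57% (2 dp)

6.57


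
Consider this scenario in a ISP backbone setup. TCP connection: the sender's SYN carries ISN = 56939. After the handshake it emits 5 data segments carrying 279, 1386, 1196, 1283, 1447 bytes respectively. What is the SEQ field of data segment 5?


The SYN occupies sequence number ISN = 56939, so the first data byte is ISN + 1 = 56940.
SEQ of data segment i = (ISN + 1) + sum of payload sizes of segments 1..i-1.
Segment 1: SEQ = 56940, payload = 279 bytes
Segment 2: SEQ = 57219, payload = 1386 bytes
Segment 3: SEQ = 58605, payload = 1196 bytes
Segment 4: SEQ = 59801, payload = 1283 bytes
Segment 5: SEQ = 61084, payload = 1447 bytes
SEQ of segment 5 = 56940 + 279 + 1386 + 1196 + 1283 = 61084

61084


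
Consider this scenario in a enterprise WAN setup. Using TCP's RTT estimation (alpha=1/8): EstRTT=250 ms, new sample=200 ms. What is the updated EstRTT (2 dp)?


Given: EstRTT = 250 ms, SampleRTT = 200 ms, alpha = 1/8
New EstRTT = (1 - alpha) * EstRTT + alpha * SampleRTT
(7/8) * 250 = 218.75
(1/8) * 200 = 25
New EstRTT = 218.75 + 25 = 243.75 ms -> 243.75 ms (2 dp)

243.75


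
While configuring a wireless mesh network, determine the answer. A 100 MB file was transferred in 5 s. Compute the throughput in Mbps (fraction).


Given: file = 100 MB, time = 5 s
File in Mb = 100 * 8 = 800 Mb
Throughput = 800 / 5 Mbps
Throughput = 160 Mbps

160


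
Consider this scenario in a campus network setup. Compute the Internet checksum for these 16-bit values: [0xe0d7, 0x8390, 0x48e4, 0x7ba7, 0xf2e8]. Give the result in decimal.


Given words: [0xe0d7, 0x8390, 0x48e4, 0x7ba7, 0xf2e8]
Step 1: Sum all words
Raw sum = 57559 + 33680 + 18660 + 31655 + 62184 = 203738
Step 2: Fold carry: (7130 + 3) = 7133
One's complement = ~7133 & 0xFFFF = 58402

58402


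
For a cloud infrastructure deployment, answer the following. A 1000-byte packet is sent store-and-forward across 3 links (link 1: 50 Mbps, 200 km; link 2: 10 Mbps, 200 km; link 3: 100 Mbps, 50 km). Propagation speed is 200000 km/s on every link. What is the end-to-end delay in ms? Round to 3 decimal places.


Packet = 1000 bytes = 8000 bits. Store-and-forward: sum (t_trans + t_prop) per link.
Link 1: t_trans = 8000/(50*10^6) s = 0.1600 ms; t_prop = 200/200000 s = 1.0000 ms; subtotal = 1.1600 ms
Link 2: t_trans = 8000/(10*10^6) s = 0.8000 ms; t_prop = 200/200000 s = 1.0000 ms; subtotal = 1.8000 ms
Link 3: t_trans = 8000/(100*10^6) s = 0.0800 ms; t_prop = 50/200000 s = 0.2500 ms; subtotal = 0.3300 ms
End-to-end = 1.1600 + 1.8000 + 0.3300 = 3.2900 ms -> 3.290 ms (3 dp)

3.290


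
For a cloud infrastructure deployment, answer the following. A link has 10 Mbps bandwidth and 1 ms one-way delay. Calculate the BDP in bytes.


Given: bandwidth = 10 Mbps, delay = 1 ms
BDP in bits = 10 * 10^6 * 1 / 1000
BDP in bits = 10000
BDP in bytes = 10000 / 8 = 1250

1250


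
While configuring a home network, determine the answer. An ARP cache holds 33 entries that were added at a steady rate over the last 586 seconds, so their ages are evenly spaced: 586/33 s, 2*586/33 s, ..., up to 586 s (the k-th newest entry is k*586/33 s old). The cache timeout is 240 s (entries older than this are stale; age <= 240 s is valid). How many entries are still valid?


Ages are k * 586/33 s for k = 1..33 (spacing = 17.7576 s).
Entry k is valid iff k * 586/33 <= 240 iff k <= 33 * 240 / 586 = 13.5154
n_valid = floor(13.5154) = 13
(n_stale = 33 - 13 = 20)

13


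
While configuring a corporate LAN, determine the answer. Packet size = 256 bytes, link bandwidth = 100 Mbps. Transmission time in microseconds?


Given: packet = 256 bytes, bandwidth = 100 Mbps
Packet in bits = 256 * 8 = 2048 bits
Bandwidth = 100 * 10^6 = 100000000 bps
Time = 2048 / 100000000 seconds
Time in us = 2048 * 10^6 / 100000000 = 20.48

20.48


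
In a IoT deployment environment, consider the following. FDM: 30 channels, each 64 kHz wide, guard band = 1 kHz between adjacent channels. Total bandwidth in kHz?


Given: 30 channels, 64 kHz each, guard = 1 kHz
Channel bandwidth = 30 * 64 = 1920 kHz
Guard bands = 29 gaps * 1 kHz = 29 kHz
Total = 1920 + 29 = 1949 kHz

1949


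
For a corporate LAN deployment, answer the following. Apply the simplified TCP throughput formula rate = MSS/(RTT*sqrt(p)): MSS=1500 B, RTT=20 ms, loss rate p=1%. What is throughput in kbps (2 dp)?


Given: MSS = 1500 bytes, RTT = 20 ms, loss = 1%
RTT in seconds = 20 / 1000 = 0.02
Loss rate = 1% = 0.01
sqrt(loss) = sqrt(0.01) = 0.1
Throughput (bytes/s) = 1500 / (0.02 * 0.1) = 750000.0000
Throughput (kbps) = 750000.0000 * 8 / 1000 = 6000.000000 -> 6000.00 kbps (2 dp)

6000.00


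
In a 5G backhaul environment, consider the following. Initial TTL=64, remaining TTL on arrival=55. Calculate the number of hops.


Given: initial TTL = 64, received TTL = 55
Hops = initial TTL - received TTL
Hops = 64 - 55 = 9

9


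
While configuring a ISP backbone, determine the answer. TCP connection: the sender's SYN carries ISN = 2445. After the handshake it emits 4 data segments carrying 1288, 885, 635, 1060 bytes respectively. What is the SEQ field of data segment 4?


The SYN occupies sequence number ISN = 2445, so the first data byte is ISN + 1 = 2446.
SEQ of data segment i = (ISN + 1) + sum of payload sizes of segments 1..i-1.
Segment 1: SEQ = 2446, payload = 1288 bytes
Segment 2: SEQ = 3734, payload = 885 bytes
Segment 3: SEQ = 4619, payload = 635 bytes
Segment 4: SEQ = 5254, payload = 1060 bytes
SEQ of segment 4 = 2446 + 1288 + 885 + 635 = 5254

5254


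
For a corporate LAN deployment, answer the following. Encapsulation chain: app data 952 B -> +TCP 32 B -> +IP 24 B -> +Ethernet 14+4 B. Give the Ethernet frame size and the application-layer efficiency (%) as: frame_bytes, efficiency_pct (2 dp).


TCP segment = 952 + 32 = 984 B
IP packet = 984 + 24 = 1008 B
Ethernet frame = 1008 + 14 + 4 = 1026 B
Efficiency = app / frame = 952 / 1026 = 0.927875 = 92.7875% -> 92.79% (2 dp)

1026, 92.79


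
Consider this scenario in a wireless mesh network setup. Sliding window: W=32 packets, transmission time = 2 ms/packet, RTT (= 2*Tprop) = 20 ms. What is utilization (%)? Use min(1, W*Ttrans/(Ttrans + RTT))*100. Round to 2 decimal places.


Given: W = 32, Ttrans = 2 ms, RTT = 20 ms (= 2 * Tprop, Tprop = 10 ms)
Cycle time = Ttrans + RTT = 2 + 20 = 22 ms (first packet sent until its ACK returns)
W * Ttrans = 32 * 2 = 64 ms of sending per cycle
W * Ttrans / (Ttrans + RTT) = 64 / 22 = 2.909091
U = min(1, 2.909091) = 1.000000
U% = 100.00%

100.00


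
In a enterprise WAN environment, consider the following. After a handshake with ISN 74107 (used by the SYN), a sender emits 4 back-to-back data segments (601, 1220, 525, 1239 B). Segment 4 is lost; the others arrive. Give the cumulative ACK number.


SYN uses sequence number 74107; first data byte = ISN + 1 = 74108.
Segment 1: SEQ = 74108, len = 601 B, covers [74108, 74708]
Segment 2: SEQ = 74709, len = 1220 B, covers [74709, 75928]
Segment 3: SEQ = 75929, len = 525 B, covers [75929, 76453]
Segment 4: SEQ = 76454, len = 1239 B, covers [76454, 77692] [LOST]
In-order data received: bytes [74108, 76453] (segments 1..3).
Segment 4 missing -> gap begins at byte 76454.
Cumulative ACK = next expected in-order byte = 74108 + 601 + 1220 + 525 = 76454

76454


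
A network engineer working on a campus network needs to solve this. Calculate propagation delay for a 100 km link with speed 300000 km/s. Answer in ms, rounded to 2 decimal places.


Given: distance = 100 km, speed = 300000 km/s
Delay = distance / speed = 100 / 300000 seconds
Delay in ms = 100 * 1000 / 300000
Delay = 0.3333 ms
Rounded to 2 dp = 0.33 ms

0.33


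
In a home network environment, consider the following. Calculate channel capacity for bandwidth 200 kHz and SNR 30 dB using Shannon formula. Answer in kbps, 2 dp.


Given: B = 200 kHz, SNR = 30 dB
SNR linear = 10^(30/10) = 1000
1 + SNR = 1001
log2(1001) = 9.9672262588
C = 200 * 1000 * 9.9672262588 = 1993445.2518 bps
C = 1993.445252 kbps -> 1993.45 kbps (2 dp)

1993.45


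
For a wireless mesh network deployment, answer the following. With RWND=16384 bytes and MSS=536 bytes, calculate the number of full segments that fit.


Given: RWND = 16384 bytes, MSS = 536 bytes
Full segments = floor(RWND / MSS)
Full segments = floor(16384 / 536)
Full segments = floor(30.5672) = 30

30


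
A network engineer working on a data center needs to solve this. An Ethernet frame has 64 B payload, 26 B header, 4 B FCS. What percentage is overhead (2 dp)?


Given: payload = 64 B, header = 26 B, trailer = 4 B
Overhead bytes = header + trailer = 26 + 4 = 30
Total frame = payload + overhead = 64 + 30 = 94
Overhead % = 30 / 94 * 100 = 31.9149% -> 31.91% (2 dp)

31.91


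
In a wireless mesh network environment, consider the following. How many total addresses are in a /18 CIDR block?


Given: CIDR prefix /18
Host bits = 32 - 18 = 14
Total addresses = 2^14 = 16384

16384


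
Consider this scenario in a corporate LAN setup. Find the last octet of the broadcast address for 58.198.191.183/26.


Given: IP = 58.198.191.183, prefix = /26
Host bits = 32 - 26 = 6
Network last octet = 183 AND mask = 128
Host part size = 2^6 - 1 = 63
Broadcast last octet = 128 OR 63 = 191

191


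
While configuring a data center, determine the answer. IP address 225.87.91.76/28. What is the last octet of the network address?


Given: IP = 225.87.91.76, prefix = /28
Subnet mask = 255.255.255.240
Last octet of IP: 76
Last octet of mask: 240
Network last octet = 76 AND 240 = 64

64


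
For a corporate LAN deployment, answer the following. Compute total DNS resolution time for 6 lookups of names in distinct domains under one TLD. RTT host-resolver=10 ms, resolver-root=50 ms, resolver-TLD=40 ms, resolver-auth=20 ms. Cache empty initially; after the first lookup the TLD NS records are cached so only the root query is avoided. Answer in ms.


Lookup 1 (cold cache): local + root + TLD + auth = 10 + 50 + 40 + 20 = 120 ms
Lookups 2..6 (TLD NS cached -> skip root; new domain -> still ask TLD and auth): local + TLD + auth = 10 + 40 + 20 = 70 ms each
Remaining 5 lookups: 5 * 70 = 350 ms
Total = 120 + 350 = 470 ms

470


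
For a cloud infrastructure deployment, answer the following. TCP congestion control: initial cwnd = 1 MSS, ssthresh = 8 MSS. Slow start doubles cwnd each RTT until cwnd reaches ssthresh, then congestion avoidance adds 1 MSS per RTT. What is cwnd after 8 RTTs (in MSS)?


RTT 0: cwnd = 1 MSS (initial)
RTT 1: cwnd = 2 MSS (slow start, doubled)
RTT 2: cwnd = 4 MSS (slow start, doubled)
RTT 3: cwnd = 8 MSS (slow start, doubled)
RTT 4: cwnd = 9 MSS (congestion avoidance, +1)
RTT 5: cwnd = 10 MSS (congestion avoidance, +1)
RTT 6: cwnd = 11 MSS (congestion avoidance, +1)
RTT 7: cwnd = 12 MSS (congestion avoidance, +1)
RTT 8: cwnd = 13 MSS (congestion avoidance, +1)

13


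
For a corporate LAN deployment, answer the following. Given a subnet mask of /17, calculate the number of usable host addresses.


Given: subnet mask /17
Host bits = 32 - 17 = 15
Total addresses = 2^15 = 32768
Usable hosts = 32768 - 2 (network + broadcast) = 32766

32766


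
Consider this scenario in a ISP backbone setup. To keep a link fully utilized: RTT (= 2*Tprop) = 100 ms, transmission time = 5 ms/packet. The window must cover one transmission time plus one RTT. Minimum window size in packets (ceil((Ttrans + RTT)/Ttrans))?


Given: Ttrans = 5 ms, RTT = 100 ms (= 2 * Tprop, Tprop = 50 ms)
Time until first ACK returns = Ttrans + RTT = 5 + 100 = 105 ms
Need W * Ttrans >= Ttrans + RTT  ->  W >= (Ttrans + RTT) / Ttrans
(Ttrans + RTT) / Ttrans = 105 / 5 = 21
W_min = ceil(21) = 21

21


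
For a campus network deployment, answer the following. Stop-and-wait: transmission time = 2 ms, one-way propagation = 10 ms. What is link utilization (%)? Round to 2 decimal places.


Given: Ttrans = 2 ms, Tprop = 10 ms
RTT = 2 * Tprop = 2 * 10 = 20 ms
U = Ttrans / (Ttrans + RTT)
U = 2 / (2 + 20)
U = 2 / 22 = 0.090909
U% = 9.09%

9.09


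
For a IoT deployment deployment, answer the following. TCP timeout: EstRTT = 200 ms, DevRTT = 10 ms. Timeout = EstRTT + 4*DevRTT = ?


Given: EstRTT = 200 ms, DevRTT = 10 ms
Timeout = EstRTT + 4 * DevRTT
4 * DevRTT = 4 * 10 = 40
Timeout = 200 + 40 = 240 ms

240


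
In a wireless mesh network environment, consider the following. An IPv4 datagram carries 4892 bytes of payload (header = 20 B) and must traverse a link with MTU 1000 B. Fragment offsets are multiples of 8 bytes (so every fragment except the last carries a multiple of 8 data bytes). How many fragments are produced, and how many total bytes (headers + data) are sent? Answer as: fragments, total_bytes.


Max data per non-final fragment = floor((MTU - header)/8)*8 = floor((1000 - 20)/8)*8 = floor(980/8)*8 = 976 B
Final fragment needs no 8-byte alignment: it can carry up to MTU - header = 980 B
Non-final fragments needed = ceil((payload - 980) / 976) = ceil(3912/976) = ceil(4.0082) = 5
Number of fragments = 5 + 1 = 6
Fragment sizes (data): 5 * 976 B + 12 B (last, 12 <= 980 OK)
Total bytes sent = payload + n_frags * header = 4892 + 6*20 = 4892 + 120 = 5012 B

6, 5012


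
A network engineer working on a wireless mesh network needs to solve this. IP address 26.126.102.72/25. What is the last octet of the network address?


Given: IP = 26.126.102.72, prefix = /25
Subnet mask = 255.255.255.128
Last octet of IP: 72
Last octet of mask: 128
Network last octet = 72 AND 128 = 0

0


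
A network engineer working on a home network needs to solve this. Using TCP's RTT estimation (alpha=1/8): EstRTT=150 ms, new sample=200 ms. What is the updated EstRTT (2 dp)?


Given: EstRTT = 150 ms, SampleRTT = 200 ms, alpha = 1/8
New EstRTT = (1 - alpha) * EstRTT + alpha * SampleRTT
(7/8) * 150 = 131.25
(1/8) * 200 = 25
New EstRTT = 131.25 + 25 = 156.25 ms -> 156.25 ms (2 dp)

156.25


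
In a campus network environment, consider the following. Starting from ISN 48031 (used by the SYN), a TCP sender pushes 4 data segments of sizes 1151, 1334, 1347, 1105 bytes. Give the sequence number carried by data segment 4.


The SYN occupies sequence number ISN = 48031, so the first data byte is ISN + 1 = 48032.
SEQ of data segment i = (ISN + 1) + sum of payload sizes of segments 1..i-1.
Segment 1: SEQ = 48032, payload = 1151 bytes
Segment 2: SEQ = 49183, payload = 1334 bytes
Segment 3: SEQ = 50517, payload = 1347 bytes
Segment 4: SEQ = 51864, payload = 1105 bytes
SEQ of segment 4 = 48032 + 1151 + 1334 + 1347 = 51864

51864


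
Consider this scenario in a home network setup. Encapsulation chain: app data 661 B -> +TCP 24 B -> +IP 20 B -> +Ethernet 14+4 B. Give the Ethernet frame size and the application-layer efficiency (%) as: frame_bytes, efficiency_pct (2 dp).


TCP segment = 661 + 24 = 685 B
IP packet = 685 + 20 = 705 B
Ethernet frame = 705 + 14 + 4 = 723 B
Efficiency = app / frame = 661 / 723 = 0.914246 = 91.4246% -> 91.42% (2 dp)

723, 91.42


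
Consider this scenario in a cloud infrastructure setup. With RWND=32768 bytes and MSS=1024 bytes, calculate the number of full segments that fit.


Given: RWND = 32768 bytes, MSS = 1024 bytes
Full segments = floor(RWND / MSS)
Full segments = floor(32768 / 1024)
Full segments = floor(32.0) = 32

32


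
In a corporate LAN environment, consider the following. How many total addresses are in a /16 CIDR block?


Given: CIDR prefix /16
Host bits = 32 - 16 = 16
Total addresses = 2^16 = 65536

65536


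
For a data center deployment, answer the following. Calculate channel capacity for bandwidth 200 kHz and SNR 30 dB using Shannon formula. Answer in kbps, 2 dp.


Given: B = 200 kHz, SNR = 30 dB
SNR linear = 10^(30/10) = 1000
1 + SNR = 1001
log2(1001) = 9.9672262588
C = 200 * 1000 * 9.9672262588 = 1993445.2518 bps
C = 1993.445252 kbps -> 1993.45 kbps (2 dp)

1993.45


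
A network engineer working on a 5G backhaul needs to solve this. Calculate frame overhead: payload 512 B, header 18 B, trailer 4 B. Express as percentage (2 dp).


Given: payload = 512 B, header = 18 B, trailer = 4 B
Overhead bytes = header + trailer = 18 + 4 = 22
Total frame = payload + overhead = 512 + 22 = 534
Overhead % = 22 / 534 * 100 = 4.1199% -> 4.12% (2 dp)

4.12


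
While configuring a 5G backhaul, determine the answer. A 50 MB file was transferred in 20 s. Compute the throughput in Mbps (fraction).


Given: file = 50 MB, time = 20 s
File in Mb = 50 * 8 = 400 Mb
Throughput = 400 / 20 Mbps
Throughput = 20 Mbps

20


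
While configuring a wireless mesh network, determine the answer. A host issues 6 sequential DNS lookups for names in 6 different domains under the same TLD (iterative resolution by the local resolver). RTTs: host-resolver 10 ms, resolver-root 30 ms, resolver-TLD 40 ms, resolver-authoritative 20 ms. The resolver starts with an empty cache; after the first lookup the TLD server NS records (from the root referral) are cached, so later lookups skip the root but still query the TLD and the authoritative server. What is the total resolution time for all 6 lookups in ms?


Lookup 1 (cold cache): local + root + TLD + auth = 10 + 30 + 40 + 20 = 100 ms
Lookups 2..6 (TLD NS cached -> skip root; new domain -> still ask TLD and auth): local + TLD + auth = 10 + 40 + 20 = 70 ms each
Remaining 5 lookups: 5 * 70 = 350 ms
Total = 100 + 350 = 450 ms

450


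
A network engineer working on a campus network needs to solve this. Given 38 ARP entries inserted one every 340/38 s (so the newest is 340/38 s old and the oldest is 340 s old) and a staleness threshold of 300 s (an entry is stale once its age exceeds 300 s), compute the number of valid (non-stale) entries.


Ages are k * 340/38 s for k = 1..38 (spacing = 8.9474 s).
Entry k is valid iff k * 340/38 <= 300 iff k <= 38 * 300 / 340 = 33.5294
n_valid = floor(33.5294) = 33
(n_stale = 38 - 33 = 5)

33


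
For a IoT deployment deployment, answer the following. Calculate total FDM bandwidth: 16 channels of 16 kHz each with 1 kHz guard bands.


Given: 16 channels, 16 kHz each, guard = 1 kHz
Channel bandwidth = 16 * 16 = 256 kHz
Guard bands = 15 gaps * 1 kHz = 15 kHz
Total = 256 + 15 = 271 kHz

271


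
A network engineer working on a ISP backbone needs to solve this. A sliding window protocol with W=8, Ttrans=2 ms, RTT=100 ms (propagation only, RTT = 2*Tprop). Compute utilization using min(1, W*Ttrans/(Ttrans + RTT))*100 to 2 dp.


Given: W = 8, Ttrans = 2 ms, RTT = 100 ms (= 2 * Tprop, Tprop = 50 ms)
Cycle time = Ttrans + RTT = 2 + 100 = 102 ms (first packet sent until its ACK returns)
W * Ttrans = 8 * 2 = 16 ms of sending per cycle
W * Ttrans / (Ttrans + RTT) = 16 / 102 = 0.156863
U = min(1, 0.156863) = 0.156863
U% = 15.69%

15.69


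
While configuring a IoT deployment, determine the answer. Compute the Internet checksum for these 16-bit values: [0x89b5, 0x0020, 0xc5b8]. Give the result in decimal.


Given words: [0x89b5, 0x0020, 0xc5b8]
Step 1: Sum all words
Raw sum = 35253 + 32 + 50616 = 85901
Step 2: Fold carry: (20365 + 1) = 20366
One's complement = ~20366 & 0xFFFF = 45169

45169


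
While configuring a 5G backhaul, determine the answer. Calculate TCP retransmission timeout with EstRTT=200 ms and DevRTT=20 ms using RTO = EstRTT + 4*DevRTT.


Given: EstRTT = 200 ms, DevRTT = 20 ms
Timeout = EstRTT + 4 * DevRTT
4 * DevRTT = 4 * 20 = 80
Timeout = 200 + 80 = 280 ms

280


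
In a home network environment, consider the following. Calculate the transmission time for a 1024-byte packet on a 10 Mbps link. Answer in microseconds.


Given: packet = 1024 bytes, bandwidth = 10 Mbps
Packet in bits = 1024 * 8 = 8192 bits
Bandwidth = 10 * 10^6 = 10000000 bps
Time = 8192 / 10000000 seconds
Time in us = 8192 * 10^6 / 10000000 = 819.2

819.2


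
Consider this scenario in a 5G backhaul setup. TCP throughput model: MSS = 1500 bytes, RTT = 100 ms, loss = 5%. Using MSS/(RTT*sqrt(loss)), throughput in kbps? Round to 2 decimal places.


Given: MSS = 1500 bytes, RTT = 100 ms, loss = 5%
RTT in seconds = 100 / 1000 = 0.1
Loss rate = 5% = 0.05
sqrt(loss) = sqrt(0.05) = 0.223606797750
Throughput (bytes/s) = 1500 / (0.1 * 0.223606797750) = 67082.0393
Throughput (kbps) = 67082.0393 * 8 / 1000 = 536.656315 -> 536.66 kbps (2 dp)

536.66


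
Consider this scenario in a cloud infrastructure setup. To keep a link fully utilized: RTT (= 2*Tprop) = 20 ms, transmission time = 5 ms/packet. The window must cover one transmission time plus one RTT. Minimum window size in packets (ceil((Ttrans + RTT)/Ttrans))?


Given: Ttrans = 5 ms, RTT = 20 ms (= 2 * Tprop, Tprop = 10 ms)
Time until first ACK returns = Ttrans + RTT = 5 + 20 = 25 ms
Need W * Ttrans >= Ttrans + RTT  ->  W >= (Ttrans + RTT) / Ttrans
(Ttrans + RTT) / Ttrans = 25 / 5 = 5
W_min = ceil(5) = 5

5


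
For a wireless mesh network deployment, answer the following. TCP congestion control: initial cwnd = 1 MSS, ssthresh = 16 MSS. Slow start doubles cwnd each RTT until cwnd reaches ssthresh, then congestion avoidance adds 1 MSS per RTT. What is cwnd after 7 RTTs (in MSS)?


RTT 0: cwnd = 1 MSS (initial)
RTT 1: cwnd = 2 MSS (slow start, doubled)
RTT 2: cwnd = 4 MSS (slow start, doubled)
RTT 3: cwnd = 8 MSS (slow start, doubled)
RTT 4: cwnd = 16 MSS (slow start, doubled)
RTT 5: cwnd = 17 MSS (congestion avoidance, +1)
RTT 6: cwnd = 18 MSS (congestion avoidance, +1)
RTT 7: cwnd = 19 MSS (congestion avoidance, +1)

19


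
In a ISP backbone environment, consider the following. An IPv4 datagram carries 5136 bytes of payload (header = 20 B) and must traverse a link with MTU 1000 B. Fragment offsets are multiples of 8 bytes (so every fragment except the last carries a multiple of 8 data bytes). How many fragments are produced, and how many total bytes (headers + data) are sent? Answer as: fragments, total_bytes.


Max data per non-final fragment = floor((MTU - header)/8)*8 = floor((1000 - 20)/8)*8 = floor(980/8)*8 = 976 B
Final fragment needs no 8-byte alignment: it can carry up to MTU - header = 980 B
Non-final fragments needed = ceil((payload - 980) / 976) = ceil(4156/976) = ceil(4.2582) = 5
Number of fragments = 5 + 1 = 6
Fragment sizes (data): 5 * 976 B + 256 B (last, 256 <= 980 OK)
Total bytes sent = payload + n_frags * header = 5136 + 6*20 = 5136 + 120 = 5256 B

6, 5256


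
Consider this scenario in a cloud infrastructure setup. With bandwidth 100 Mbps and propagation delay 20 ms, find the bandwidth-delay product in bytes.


Given: bandwidth = 100 Mbps, delay = 20 ms
BDP in bits = 100 * 10^6 * 20 / 1000
BDP in bits = 2000000
BDP in bytes = 2000000 / 8 = 250000

250000


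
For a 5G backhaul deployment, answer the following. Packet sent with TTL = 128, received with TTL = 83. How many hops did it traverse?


Given: initial TTL = 128, received TTL = 83
Hops = initial TTL - received TTL
Hops = 128 - 83 = 45

45


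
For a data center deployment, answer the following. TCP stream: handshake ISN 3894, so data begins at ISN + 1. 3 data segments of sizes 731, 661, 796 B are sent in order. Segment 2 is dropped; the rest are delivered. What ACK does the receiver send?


SYN uses sequence number 3894; first data byte = ISN + 1 = 3895.
Segment 1: SEQ = 3895, len = 731 B, covers [3895, 4625]
Segment 2: SEQ = 4626, len = 661 B, covers [4626, 5286] [LOST]
Segment 3: SEQ = 5287, len = 796 B, covers [5287, 6082]
In-order data received: bytes [3895, 4625] (segments 1..1).
Segment 2 missing -> gap begins at byte 4626; later segments buffered out of order.
Cumulative ACK = next expected in-order byte = 3895 + 731 = 4626

4626


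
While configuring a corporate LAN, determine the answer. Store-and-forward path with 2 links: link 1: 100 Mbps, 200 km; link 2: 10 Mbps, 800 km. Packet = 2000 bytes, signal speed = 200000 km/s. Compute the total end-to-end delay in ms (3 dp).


Packet = 2000 bytes = 16000 bits. Store-and-forward: sum (t_trans + t_prop) per link.
Link 1: t_trans = 16000/(100*10^6) s = 0.1600 ms; t_prop = 200/200000 s = 1.0000 ms; subtotal = 1.1600 ms
Link 2: t_trans = 16000/(10*10^6) s = 1.6000 ms; t_prop = 800/200000 s = 4.0000 ms; subtotal = 5.6000 ms
End-to-end = 1.1600 + 5.6000 = 6.7600 ms -> 6.760 ms (3 dp)

6.760


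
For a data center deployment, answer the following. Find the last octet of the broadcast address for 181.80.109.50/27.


Given: IP = 181.80.109.50, prefix = /27
Host bits = 32 - 27 = 5
Network last octet = 50 AND mask = 32
Host part size = 2^5 - 1 = 31
Broadcast last octet = 32 OR 31 = 63

63


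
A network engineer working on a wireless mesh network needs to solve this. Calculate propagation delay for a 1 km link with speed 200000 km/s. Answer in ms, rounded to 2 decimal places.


Given: distance = 1 km, speed = 200000 km/s
Delay = distance / speed = 1 / 200000 seconds
Delay in ms = 1 * 1000 / 200000
Delay = 0.0050 ms
Rounded to 2 dp = 0.01 ms

0.01


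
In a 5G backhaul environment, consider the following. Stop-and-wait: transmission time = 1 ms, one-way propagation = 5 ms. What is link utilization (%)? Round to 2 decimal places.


Given: Ttrans = 1 ms, Tprop = 5 ms
RTT = 2 * Tprop = 2 * 5 = 10 ms
U = Ttrans / (Ttrans + RTT)
U = 1 / (1 + 10)
U = 1 / 11 = 0.090909
U% = 9.09%

9.09


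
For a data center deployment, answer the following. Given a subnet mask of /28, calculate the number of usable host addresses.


Given: subnet mask /28
Host bits = 32 - 28 = 4
Total addresses = 2^4 = 16
Usable hosts = 16 - 2 (network + broadcast) = 14

14


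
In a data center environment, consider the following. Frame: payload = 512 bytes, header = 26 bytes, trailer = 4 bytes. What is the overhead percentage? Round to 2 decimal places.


Given: payload = 512 B, header = 26 B, trailer = 4 B
Overhead bytes = header + trailer = 26 + 4 = 30
Total frame = payload + overhead = 512 + 30 = 542
Overhead % = 30 / 542 * 100 = 5.5351% -> 5.54% (2 dp)

5.54


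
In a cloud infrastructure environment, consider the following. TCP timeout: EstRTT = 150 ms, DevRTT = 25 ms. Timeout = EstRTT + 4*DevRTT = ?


Given: EstRTT = 150 ms, DevRTT = 25 ms
Timeout = EstRTT + 4 * DevRTT
4 * DevRTT = 4 * 25 = 100
Timeout = 150 + 100 = 250 ms

250


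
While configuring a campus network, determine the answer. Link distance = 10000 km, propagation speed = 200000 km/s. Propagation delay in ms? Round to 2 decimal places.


Given: distance = 10000 km, speed = 200000 km/s
Delay = distance / speed = 10000 / 200000 seconds
Delay in ms = 10000 * 1000 / 200000
Delay = 50.0000 ms
Rounded to 2 dp = 50.00 ms

50.00


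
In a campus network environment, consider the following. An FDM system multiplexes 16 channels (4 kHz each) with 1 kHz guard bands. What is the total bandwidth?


Given: 16 channels, 4 kHz each, guard = 1 kHz
Channel bandwidth = 16 * 4 = 64 kHz
Guard bands = 15 gaps * 1 kHz = 15 kHz
Total = 64 + 15 = 79 kHz

79


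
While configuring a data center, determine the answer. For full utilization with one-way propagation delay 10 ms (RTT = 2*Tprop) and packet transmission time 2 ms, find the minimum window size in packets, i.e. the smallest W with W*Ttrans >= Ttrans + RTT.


Given: Ttrans = 2 ms, RTT = 20 ms (= 2 * Tprop, Tprop = 10 ms)
Time until first ACK returns = Ttrans + RTT = 2 + 20 = 22 ms
Need W * Ttrans >= Ttrans + RTT  ->  W >= (Ttrans + RTT) / Ttrans
(Ttrans + RTT) / Ttrans = 22 / 2 = 11
W_min = ceil(11) = 11

11


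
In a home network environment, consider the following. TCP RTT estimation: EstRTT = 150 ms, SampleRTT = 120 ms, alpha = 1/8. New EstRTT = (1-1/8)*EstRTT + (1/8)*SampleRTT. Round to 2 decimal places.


Given: EstRTT = 150 ms, SampleRTT = 120 ms, alpha = 1/8
New EstRTT = (1 - alpha) * EstRTT + alpha * SampleRTT
(7/8) * 150 = 131.25
(1/8) * 120 = 15
New EstRTT = 131.25 + 15 = 146.25 ms -> 146.25 ms (2 dp)

146.25


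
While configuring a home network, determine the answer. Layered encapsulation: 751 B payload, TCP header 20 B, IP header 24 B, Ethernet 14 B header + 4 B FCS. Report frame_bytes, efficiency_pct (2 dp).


TCP segment = 751 + 20 = 771 B
IP packet = 771 + 24 = 795 B
Ethernet frame = 795 + 14 + 4 = 813 B
Efficiency = app / frame = 751 / 813 = 0.923739 = 92.3739% -> 92.37% (2 dp)

813, 92.37


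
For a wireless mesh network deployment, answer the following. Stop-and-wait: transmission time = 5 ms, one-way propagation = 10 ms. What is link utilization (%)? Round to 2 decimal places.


Given: Ttrans = 5 ms, Tprop = 10 ms
RTT = 2 * Tprop = 2 * 10 = 20 ms
U = Ttrans / (Ttrans + RTT)
U = 5 / (5 + 20)
U = 5 / 25 = 0.2
U% = 20.00%

20.00


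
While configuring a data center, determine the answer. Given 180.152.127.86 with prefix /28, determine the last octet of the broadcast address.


Given: IP = 180.152.127.86, prefix = /28
Host bits = 32 - 28 = 4
Network last octet = 86 AND mask = 80
Host part size = 2^4 - 1 = 15
Broadcast last octet = 80 OR 15 = 95

95


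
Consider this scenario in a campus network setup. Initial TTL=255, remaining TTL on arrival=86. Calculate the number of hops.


Given: initial TTL = 255, received TTL = 86
Hops = initial TTL - received TTL
Hops = 255 - 86 = 169

169


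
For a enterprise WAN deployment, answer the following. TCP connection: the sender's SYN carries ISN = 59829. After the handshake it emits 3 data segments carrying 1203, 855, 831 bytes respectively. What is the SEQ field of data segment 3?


The SYN occupies sequence number ISN = 59829, so the first data byte is ISN + 1 = 59830.
SEQ of data segment i = (ISN + 1) + sum of payload sizes of segments 1..i-1.
Segment 1: SEQ = 59830, payload = 1203 bytes
Segment 2: SEQ = 61033, payload = 855 bytes
Segment 3: SEQ = 61888, payload = 831 bytes
SEQ of segment 3 = 59830 + 1203 + 855 = 61888

61888


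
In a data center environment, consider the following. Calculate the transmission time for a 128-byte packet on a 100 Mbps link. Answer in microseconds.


Given: packet = 128 bytes, bandwidth = 100 Mbps
Packet in bits = 128 * 8 = 1024 bits
Bandwidth = 100 * 10^6 = 100000000 bps
Time = 1024 / 100000000 seconds
Time in us = 1024 * 10^6 / 100000000 = 10.24

10.24


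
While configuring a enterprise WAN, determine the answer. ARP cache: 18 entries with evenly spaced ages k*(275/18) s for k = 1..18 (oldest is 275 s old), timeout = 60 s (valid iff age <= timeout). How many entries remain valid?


Ages are k * 275/18 s for k = 1..18 (spacing = 15.2778 s).
Entry k is valid iff k * 275/18 <= 60 iff k <= 18 * 60 / 275 = 3.9273
n_valid = floor(3.9273) = 3
(n_stale = 18 - 3 = 15)

3


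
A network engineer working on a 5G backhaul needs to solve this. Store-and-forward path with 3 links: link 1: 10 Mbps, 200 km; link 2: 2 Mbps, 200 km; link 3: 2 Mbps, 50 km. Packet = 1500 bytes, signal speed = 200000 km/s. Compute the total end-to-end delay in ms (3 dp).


Packet = 1500 bytes = 12000 bits. Store-and-forward: sum (t_trans + t_prop) per link.
Link 1: t_trans = 12000/(10*10^6) s = 1.2000 ms; t_prop = 200/200000 s = 1.0000 ms; subtotal = 2.2000 ms
Link 2: t_trans = 12000/(2*10^6) s = 6.0000 ms; t_prop = 200/200000 s = 1.0000 ms; subtotal = 7.0000 ms
Link 3: t_trans = 12000/(2*10^6) s = 6.0000 ms; t_prop = 50/200000 s = 0.2500 ms; subtotal = 6.2500 ms
End-to-end = 2.2000 + 7.0000 + 6.2500 = 15.4500 ms -> 15.450 ms (3 dp)

15.450


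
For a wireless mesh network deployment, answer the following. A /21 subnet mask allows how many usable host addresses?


Given: subnet mask /21
Host bits = 32 - 21 = 11
Total addresses = 2^11 = 2048
Usable hosts = 2048 - 2 (network + broadcast) = 2046

2046


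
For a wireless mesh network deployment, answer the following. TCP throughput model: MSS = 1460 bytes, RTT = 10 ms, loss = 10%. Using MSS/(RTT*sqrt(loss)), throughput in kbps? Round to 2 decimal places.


Given: MSS = 1460 bytes, RTT = 10 ms, loss = 10%
RTT in seconds = 10 / 1000 = 0.01
Loss rate = 10% = 0.1
sqrt(loss) = sqrt(0.1) = 0.316227766017
Throughput (bytes/s) = 1460 / (0.01 * 0.316227766017) = 461692.5384
Throughput (kbps) = 461692.5384 * 8 / 1000 = 3693.540307 -> 3693.54 kbps (2 dp)

3693.54
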